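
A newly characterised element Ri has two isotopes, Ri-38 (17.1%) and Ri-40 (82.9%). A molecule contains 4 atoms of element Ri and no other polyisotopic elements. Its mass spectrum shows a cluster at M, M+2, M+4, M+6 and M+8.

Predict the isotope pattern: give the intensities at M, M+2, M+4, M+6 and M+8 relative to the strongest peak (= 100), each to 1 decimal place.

0.2 : 3.5 : 25.5 : 82.5 : 100.0

Expanding (0.171 + 0.829)^4:
P(M) = 0.171^4 = 0.000855
P(M+2) = 4 × 0.171^3 × 0.829^1 = 0.016581
P(M+4) = 6 × 0.171^2 × 0.829^2 = 0.120574
P(M+6) = 4 × 0.171^1 × 0.829^3 = 0.389690
P(M+8) = 0.829^4 = 0.472300
The M+8 peak is largest (0.472300); scaling to 100 gives 0.2 : 3.5 : 25.5 : 82.5 : 100.0.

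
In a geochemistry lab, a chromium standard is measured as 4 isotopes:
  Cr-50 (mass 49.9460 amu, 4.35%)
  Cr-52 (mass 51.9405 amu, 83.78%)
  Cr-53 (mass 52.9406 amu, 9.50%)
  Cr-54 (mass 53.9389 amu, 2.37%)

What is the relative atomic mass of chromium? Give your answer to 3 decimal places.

Average mass = Σ (abundance × isotope mass) = 0.0435 × 49.9460 + 0.8378 × 51.9405 + 0.0950 × 52.9406 + 0.0237 × 53.9389
= 2.17265 + 43.51575 + 5.02936 + 1.27835 = 51.99611 amu

51.996 amu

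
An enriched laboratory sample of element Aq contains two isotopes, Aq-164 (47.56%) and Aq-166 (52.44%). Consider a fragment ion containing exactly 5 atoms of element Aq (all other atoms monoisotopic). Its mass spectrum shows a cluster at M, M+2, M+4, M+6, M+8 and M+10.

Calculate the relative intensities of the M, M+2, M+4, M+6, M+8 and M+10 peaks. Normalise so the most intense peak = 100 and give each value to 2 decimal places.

7.46 : 41.13 : 90.69 : 100.00 : 55.13 : 12.16

Expanding (0.4756 + 0.5244)^5:
P(M) = 0.4756^5 = 0.024334
P(M+2) = 5 × 0.4756^4 × 0.5244^1 = 0.134153
P(M+4) = 10 × 0.4756^3 × 0.5244^2 = 0.295836
P(M+6) = 10 × 0.4756^2 × 0.5244^3 = 0.326191
P(M+8) = 5 × 0.4756^1 × 0.5244^4 = 0.179830
P(M+10) = 0.5244^5 = 0.039656
The M+6 peak is largest (0.326191); scaling to 100 gives 7.46 : 41.13 : 90.69 : 100.00 : 55.13 : 12.16.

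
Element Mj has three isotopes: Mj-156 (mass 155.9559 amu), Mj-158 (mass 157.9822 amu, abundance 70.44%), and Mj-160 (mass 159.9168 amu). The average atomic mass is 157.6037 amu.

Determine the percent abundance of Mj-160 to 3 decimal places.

The remaining 29.56% is split between Mj-156 (fraction x) and Mj-160 (fraction 0.2956 − x).
Substituting: 155.9559x + 159.9168(0.2956 − x) = 46.32103832
(155.9559 − 159.9168)x = -0.95036776  ⇒  x = 0.23994, y = 0.05566
Mj-156: 23.994%, Mj-160: 5.566%.

5.566%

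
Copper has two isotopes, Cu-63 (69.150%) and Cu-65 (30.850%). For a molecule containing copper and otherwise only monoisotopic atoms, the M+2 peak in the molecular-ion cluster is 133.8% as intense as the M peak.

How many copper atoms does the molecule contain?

For n independent Cu atoms, I(M+2)/I(M) = n · (abundance Cu-65) / (abundance Cu-63) = n · 0.30850/0.69150.
n = 1.338 × 0.69150/0.30850 = 3.00 ≈ 3

3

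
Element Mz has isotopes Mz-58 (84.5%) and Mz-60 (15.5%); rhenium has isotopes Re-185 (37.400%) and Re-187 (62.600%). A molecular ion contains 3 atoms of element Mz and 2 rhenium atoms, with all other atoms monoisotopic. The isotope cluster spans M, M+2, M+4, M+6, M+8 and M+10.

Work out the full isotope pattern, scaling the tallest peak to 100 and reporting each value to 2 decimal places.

Element Mz pattern (n=3): 0.60335112 : 0.33202163 : 0.06090338 : 0.00372388
Rhenium pattern (n=2): 0.139876 : 0.468248 : 0.391876
Convolve the two distributions (both contribute in 2-u steps):
  M: 0.60335112×0.139876 = 0.084394
  M+2: 0.60335112×0.468248 + 0.33202163×0.139876 = 0.328960
  M+4: 0.60335112×0.391876 + 0.33202163×0.468248 + 0.06090338×0.139876 = 0.400426
  M+6: 0.33202163×0.391876 + 0.06090338×0.468248 + 0.00372388×0.139876 = 0.159150
  M+8: 0.06090338×0.391876 + 0.00372388×0.468248 = 0.025610
  M+10: 0.00372388×0.391876 = 0.001459
Scale to base peak (0.400426) = 100: 21.08 : 82.15 : 100.00 : 39.75 : 6.40 : 0.36

21.08 : 82.15 : 100.00 : 39.75 : 6.40 : 0.36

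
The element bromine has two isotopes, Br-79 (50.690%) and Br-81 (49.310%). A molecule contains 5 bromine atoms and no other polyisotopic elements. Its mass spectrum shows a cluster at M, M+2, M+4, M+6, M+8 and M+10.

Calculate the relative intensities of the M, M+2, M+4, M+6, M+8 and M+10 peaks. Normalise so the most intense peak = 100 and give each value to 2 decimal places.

10.57 : 51.40 : 100.00 : 97.28 : 47.31 : 9.21

Each Br atom is independently Br-79 (p = 0.50690) or Br-81 (q = 0.49310); the cluster is the binomial expansion (p + q)^5.
P(M) = 0.50690^5 = 0.033467
P(M+2) = 5 × 0.50690^4 × 0.49310^1 = 0.162777
P(M+4) = 10 × 0.50690^3 × 0.49310^2 = 0.316692
P(M+6) = 10 × 0.50690^2 × 0.49310^3 = 0.308070
P(M+8) = 5 × 0.50690^1 × 0.49310^4 = 0.149842
P(M+10) = 0.49310^5 = 0.029152
The M+4 peak is largest (0.316692); scaling to 100 gives 10.57 : 51.40 : 100.00 : 97.28 : 47.31 : 9.21.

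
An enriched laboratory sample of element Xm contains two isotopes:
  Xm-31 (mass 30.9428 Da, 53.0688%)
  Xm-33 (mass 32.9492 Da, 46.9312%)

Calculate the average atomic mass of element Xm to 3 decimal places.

31.884 Da

Average mass = Σ (abundance × isotope mass) = 0.530688 × 30.9428 + 0.469312 × 32.9492
= 16.42097 + 15.46345 = 31.88442 Da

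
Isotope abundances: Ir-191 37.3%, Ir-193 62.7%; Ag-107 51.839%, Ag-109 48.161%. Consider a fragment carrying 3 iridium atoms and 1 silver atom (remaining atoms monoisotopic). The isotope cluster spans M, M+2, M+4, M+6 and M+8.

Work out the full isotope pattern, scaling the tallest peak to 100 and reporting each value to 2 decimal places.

7.60 : 45.37 : 100.00 : 95.92 : 33.53

Iridium pattern (n=3): 0.05189512 : 0.26170165 : 0.43991135 : 0.24649188
Silver pattern (n=1): 0.51839 : 0.48161
Convolve the two distributions (both contribute in 2-u steps):
  M: 0.05189512×0.51839 = 0.026902
  M+2: 0.05189512×0.48161 + 0.26170165×0.51839 = 0.160657
  M+4: 0.26170165×0.48161 + 0.43991135×0.51839 = 0.354084
  M+6: 0.43991135×0.48161 + 0.24649188×0.51839 = 0.339645
  M+8: 0.24649188×0.48161 = 0.118713
Scale to base peak (0.354084) = 100: 7.60 : 45.37 : 100.00 : 95.92 : 33.53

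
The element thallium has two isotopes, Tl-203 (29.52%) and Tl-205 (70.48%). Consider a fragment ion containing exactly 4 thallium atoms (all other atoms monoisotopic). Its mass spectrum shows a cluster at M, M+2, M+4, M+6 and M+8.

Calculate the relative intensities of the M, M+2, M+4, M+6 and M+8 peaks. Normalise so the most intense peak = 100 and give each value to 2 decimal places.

1.84 : 17.54 : 62.83 : 100.00 : 59.69

Expanding (0.2952 + 0.7048)^4:
P(M) = 0.2952^4 = 0.007594
P(M+2) = 4 × 0.2952^3 × 0.7048^1 = 0.072523
P(M+4) = 6 × 0.2952^2 × 0.7048^2 = 0.259726
P(M+6) = 4 × 0.2952^1 × 0.7048^3 = 0.413403
P(M+8) = 0.7048^4 = 0.246754
The M+6 peak is largest (0.413403); scaling to 100 gives 1.84 : 17.54 : 62.83 : 100.00 : 59.69.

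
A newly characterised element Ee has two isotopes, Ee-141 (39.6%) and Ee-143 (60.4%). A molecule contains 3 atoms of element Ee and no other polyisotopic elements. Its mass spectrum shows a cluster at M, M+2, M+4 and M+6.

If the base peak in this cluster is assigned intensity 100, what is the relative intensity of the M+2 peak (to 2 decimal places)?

(0.396 + 0.604)^3 gives M 0.0621, M+2 0.2842, M+4 0.4334, M+6 0.2203; the largest is M+4.
P(M+4) = C(3,2) × 0.396^1 × 0.604^2 = 3 × 0.3960 × 0.364816 = 0.433401 (base)
P(M+2) = C(3,1) × 0.396^2 × 0.604^1 = 3 × 0.156816 × 0.6040 = 0.284151
Relative intensity = 0.284151 / 0.433401 × 100 = 65.56

65.56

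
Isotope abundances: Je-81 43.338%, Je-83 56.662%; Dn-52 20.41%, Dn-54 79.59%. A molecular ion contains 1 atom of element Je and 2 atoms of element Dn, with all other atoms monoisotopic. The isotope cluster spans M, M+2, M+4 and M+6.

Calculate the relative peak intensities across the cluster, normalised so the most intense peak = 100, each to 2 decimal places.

Element Je pattern (n=1): 0.43338 : 0.56662
Element Dn pattern (n=2): 0.04165681 : 0.32488638 : 0.63345681
Convolve the two distributions (both contribute in 2-u steps):
  M: 0.43338×0.04165681 = 0.018053
  M+2: 0.43338×0.32488638 + 0.56662×0.04165681 = 0.164403
  M+4: 0.43338×0.63345681 + 0.56662×0.32488638 = 0.458615
  M+6: 0.56662×0.63345681 = 0.358929
Scale to base peak (0.458615) = 100: 3.94 : 35.85 : 100.00 : 78.26

3.94 : 35.85 : 100.00 : 78.26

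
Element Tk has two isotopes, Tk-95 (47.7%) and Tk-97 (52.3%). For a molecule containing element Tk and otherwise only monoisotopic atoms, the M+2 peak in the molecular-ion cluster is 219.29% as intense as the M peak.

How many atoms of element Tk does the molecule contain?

2

The M+2/M ratio from n Tk atoms is n · q/p = n · 0.523/0.477.
n = 2.1929 × 0.477/0.523 = 2.00 ≈ 2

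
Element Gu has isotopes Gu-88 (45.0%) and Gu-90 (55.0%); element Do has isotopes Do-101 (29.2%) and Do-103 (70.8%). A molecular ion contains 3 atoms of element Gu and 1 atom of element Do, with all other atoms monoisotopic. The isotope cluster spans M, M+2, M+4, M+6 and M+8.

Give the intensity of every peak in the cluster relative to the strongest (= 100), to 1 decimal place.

Element Gu pattern (n=3): 0.091125 : 0.334125 : 0.408375 : 0.166375
Element Do pattern (n=1): 0.2920 : 0.7080
Convolve the two distributions (both contribute in 2-u steps):
  M: 0.091125×0.2920 = 0.026609
  M+2: 0.091125×0.7080 + 0.334125×0.2920 = 0.162081
  M+4: 0.334125×0.7080 + 0.408375×0.2920 = 0.355806
  M+6: 0.408375×0.7080 + 0.166375×0.2920 = 0.337711
  M+8: 0.166375×0.7080 = 0.117794
Scale to base peak (0.355806) = 100: 7.5 : 45.6 : 100.0 : 94.9 : 33.1

7.5 : 45.6 : 100.0 : 94.9 : 33.1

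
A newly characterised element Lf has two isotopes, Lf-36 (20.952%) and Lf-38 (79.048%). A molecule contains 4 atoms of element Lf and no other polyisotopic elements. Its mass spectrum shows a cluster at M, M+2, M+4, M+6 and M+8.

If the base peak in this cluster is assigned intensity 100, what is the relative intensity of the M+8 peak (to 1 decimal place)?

Term probabilities: M 0.0019, M+2 0.0291, M+4 0.1646, M+6 0.4140, M+8 0.3904. Base peak = M+6.
P(M+6) = C(4,3) × 0.20952^1 × 0.79048^3 = 4 × 0.20952 × 0.49393825 = 0.413960 (base)
P(M+8) = C(4,4) × 0.20952^0 × 0.79048^4 = 1 × 1.0000 × 0.39044831 = 0.390448
Relative intensity = 0.390448 / 0.413960 × 100 = 94.3

94.3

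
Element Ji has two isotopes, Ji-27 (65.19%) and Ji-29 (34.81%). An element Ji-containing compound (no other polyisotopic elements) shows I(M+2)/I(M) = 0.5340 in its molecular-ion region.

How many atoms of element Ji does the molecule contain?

1

With n Ji atoms, P(M+2)/P(M) = C(n,1)·p^(n−1)q / p^n = n·q/p = n · 0.3481/0.6519.
n = 0.5340 × 0.6519/0.3481 = 1.00 ≈ 1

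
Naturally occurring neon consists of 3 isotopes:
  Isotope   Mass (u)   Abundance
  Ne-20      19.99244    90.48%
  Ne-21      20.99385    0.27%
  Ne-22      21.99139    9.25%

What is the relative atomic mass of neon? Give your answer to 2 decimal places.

Ar = Σ fᵢ·mᵢ = 0.9048 × 19.99244 + 0.0027 × 20.99385 + 0.0925 × 21.99139
= 18.089160 + 0.056683 + 2.034204 = 20.180047 u

20.18 u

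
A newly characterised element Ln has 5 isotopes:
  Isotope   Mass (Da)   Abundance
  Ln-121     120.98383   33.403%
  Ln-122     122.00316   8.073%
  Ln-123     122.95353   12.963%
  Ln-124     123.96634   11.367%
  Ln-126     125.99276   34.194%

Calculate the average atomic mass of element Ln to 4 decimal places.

123.3732 Da

Ar = Σ fᵢ·mᵢ = 0.33403 × 120.98383 + 0.08073 × 122.00316 + 0.12963 × 122.95353 + 0.11367 × 123.96634 + 0.34194 × 125.99276
= 40.412229 + 9.849315 + 15.938466 + 14.091254 + 43.081964 = 123.373228 Da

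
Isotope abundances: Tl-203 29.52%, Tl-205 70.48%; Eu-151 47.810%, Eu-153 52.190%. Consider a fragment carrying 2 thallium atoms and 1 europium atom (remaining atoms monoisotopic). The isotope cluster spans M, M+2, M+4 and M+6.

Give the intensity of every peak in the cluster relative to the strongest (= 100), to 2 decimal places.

9.16 : 53.76 : 100.00 : 57.02

Thallium pattern (n=2): 0.08714304 : 0.41611392 : 0.49674304
Europium pattern (n=1): 0.4781 : 0.5219
Convolve the two distributions (both contribute in 2-u steps):
  M: 0.08714304×0.4781 = 0.041663
  M+2: 0.08714304×0.5219 + 0.41611392×0.4781 = 0.244424
  M+4: 0.41611392×0.5219 + 0.49674304×0.4781 = 0.454663
  M+6: 0.49674304×0.5219 = 0.259250
Scale to base peak (0.454663) = 100: 9.16 : 53.76 : 100.00 : 57.02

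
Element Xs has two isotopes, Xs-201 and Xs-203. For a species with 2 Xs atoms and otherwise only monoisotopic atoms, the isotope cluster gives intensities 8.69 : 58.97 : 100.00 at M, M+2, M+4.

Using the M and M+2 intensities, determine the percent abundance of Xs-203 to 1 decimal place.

77.2%

Let p = fractional abundance of Xs-201. I(M+2)/I(M) = [C(2,1)·p^1·(1−p)] / p^2 = 2·(1−p)/p = 58.97/8.69 = 6.7860
(1−p)/p = 6.7860/2 = 3.3930  ⇒  p = 1/(1 + 3.3930) = 0.2276
Xs-201: 22.8%, Xs-203: 77.2%.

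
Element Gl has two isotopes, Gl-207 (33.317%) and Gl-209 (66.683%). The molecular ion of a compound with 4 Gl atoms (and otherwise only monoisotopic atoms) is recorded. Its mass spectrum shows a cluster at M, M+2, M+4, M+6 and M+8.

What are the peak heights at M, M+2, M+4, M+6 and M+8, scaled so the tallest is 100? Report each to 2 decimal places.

3.12 : 24.96 : 74.94 : 100.00 : 50.04

Each Gl atom is independently Gl-207 (p = 0.33317) or Gl-209 (q = 0.66683); the cluster is the binomial expansion (p + q)^4.
P(M) = 0.33317^4 = 0.012321
P(M+2) = 4 × 0.33317^3 × 0.66683^1 = 0.098644
P(M+4) = 6 × 0.33317^2 × 0.66683^2 = 0.296151
P(M+6) = 4 × 0.33317^1 × 0.66683^3 = 0.395158
P(M+8) = 0.66683^4 = 0.197725
The M+6 peak is largest (0.395158); scaling to 100 gives 3.12 : 24.96 : 74.94 : 100.00 : 50.04.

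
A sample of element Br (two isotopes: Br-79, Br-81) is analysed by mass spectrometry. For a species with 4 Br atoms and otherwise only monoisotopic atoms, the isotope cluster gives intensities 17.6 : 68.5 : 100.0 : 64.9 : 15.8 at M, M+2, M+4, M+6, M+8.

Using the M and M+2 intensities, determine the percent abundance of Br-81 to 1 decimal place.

49.3%

If p is the fraction of Br that is Br-79, then I(M+2)/I(M) = [C(4,1)·p^3·(1−p)] / p^4 = 4·(1−p)/p = 68.5/17.6 = 3.8920
(1−p)/p = 3.8920/4 = 0.9730  ⇒  p = 1/(1 + 0.9730) = 0.5068
Br-79: 50.7%, Br-81: 49.3%.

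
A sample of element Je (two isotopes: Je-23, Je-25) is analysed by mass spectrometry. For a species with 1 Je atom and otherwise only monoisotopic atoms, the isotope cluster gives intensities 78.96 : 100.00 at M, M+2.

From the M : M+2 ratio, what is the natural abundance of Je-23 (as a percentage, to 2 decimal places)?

If p is the fraction of Je that is Je-23, then I(M+2)/I(M) = [C(1,1)·p^0·(1−p)] / p^1 = 1·(1−p)/p = 100.00/78.96 = 1.2665
(1−p)/p = 1.2665/1 = 1.2665  ⇒  p = 1/(1 + 1.2665) = 0.4412
Je-23: 44.12%, Je-25: 55.88%.

44.12%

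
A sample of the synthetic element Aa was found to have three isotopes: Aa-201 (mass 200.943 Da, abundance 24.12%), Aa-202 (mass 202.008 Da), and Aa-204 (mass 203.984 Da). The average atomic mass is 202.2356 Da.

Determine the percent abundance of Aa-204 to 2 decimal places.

24.52%

The remaining 75.88% is split between Aa-202 (fraction x) and Aa-204 (fraction 0.7588 − x).
Substituting: 202.008x + 203.984(0.7588 − x) = 153.7681484
(202.008 − 203.984)x = -1.0149108  ⇒  x = 0.51362, y = 0.24518
Aa-202: 51.36%, Aa-204: 24.52%.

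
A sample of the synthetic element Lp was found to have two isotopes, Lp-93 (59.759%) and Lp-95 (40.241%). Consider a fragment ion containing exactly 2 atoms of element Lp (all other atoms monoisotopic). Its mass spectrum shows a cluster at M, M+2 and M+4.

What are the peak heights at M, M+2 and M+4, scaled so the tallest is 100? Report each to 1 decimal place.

The 2 Lp atoms are independent, so intensities follow the terms of (0.59759 + 0.40241)^2.
P(M) = 0.59759^2 = 0.357114
P(M+2) = 2 × 0.59759^1 × 0.40241^1 = 0.480952
P(M+4) = 0.40241^2 = 0.161934
The M+2 peak is largest (0.480952); scaling to 100 gives 74.3 : 100.0 : 33.7.

74.3 : 100.0 : 33.7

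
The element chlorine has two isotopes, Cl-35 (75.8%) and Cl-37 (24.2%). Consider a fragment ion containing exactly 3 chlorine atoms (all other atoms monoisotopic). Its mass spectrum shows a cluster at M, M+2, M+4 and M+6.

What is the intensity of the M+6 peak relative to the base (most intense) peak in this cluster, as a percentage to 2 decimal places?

(0.758 + 0.242)^3 gives M 0.4355, M+2 0.4171, M+4 0.1332, M+6 0.0142; the largest is M.
P(M) = C(3,0) × 0.758^3 × 0.242^0 = 1 × 0.43551951 × 1.0000 = 0.435520 (base)
P(M+6) = C(3,3) × 0.758^0 × 0.242^3 = 1 × 1.0000 × 0.01417249 = 0.014172
Relative intensity = 0.014172 / 0.435520 × 100 = 3.25

3.25%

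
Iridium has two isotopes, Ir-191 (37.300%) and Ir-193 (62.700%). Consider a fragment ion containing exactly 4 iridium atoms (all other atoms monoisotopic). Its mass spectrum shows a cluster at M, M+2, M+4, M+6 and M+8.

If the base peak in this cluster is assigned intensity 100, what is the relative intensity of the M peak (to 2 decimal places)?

(0.37300 + 0.62700)^4 gives M 0.0194, M+2 0.1302, M+4 0.3282, M+6 0.3678, M+8 0.1546; the largest is M+6.
P(M+6) = C(4,3) × 0.37300^1 × 0.62700^3 = 4 × 0.3730 × 0.24649188 = 0.367766 (base)
P(M) = C(4,0) × 0.37300^4 × 0.62700^0 = 1 × 0.01935688 × 1.0000 = 0.019357
Relative intensity = 0.019357 / 0.367766 × 100 = 5.26

5.26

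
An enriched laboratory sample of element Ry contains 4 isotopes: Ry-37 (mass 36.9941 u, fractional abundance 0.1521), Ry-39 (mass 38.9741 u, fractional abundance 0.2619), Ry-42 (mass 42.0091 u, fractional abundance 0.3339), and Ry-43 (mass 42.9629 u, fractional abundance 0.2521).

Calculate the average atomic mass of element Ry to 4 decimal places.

Weight each isotope mass by its fractional abundance: 0.1521 × 36.9941 + 0.2619 × 38.9741 + 0.3339 × 42.0091 + 0.2521 × 42.9629
= 5.62680 + 10.20732 + 14.02684 + 10.83095 = 40.69191 u

40.6919 u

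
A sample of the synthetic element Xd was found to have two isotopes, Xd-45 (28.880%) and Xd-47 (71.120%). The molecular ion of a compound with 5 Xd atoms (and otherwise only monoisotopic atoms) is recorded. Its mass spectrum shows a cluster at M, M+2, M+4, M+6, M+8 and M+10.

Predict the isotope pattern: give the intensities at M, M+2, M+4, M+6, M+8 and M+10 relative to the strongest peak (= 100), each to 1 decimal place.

The 5 Xd atoms are independent, so intensities follow the terms of (0.28880 + 0.71120)^5.
P(M) = 0.28880^5 = 0.002009
P(M+2) = 5 × 0.28880^4 × 0.71120^1 = 0.024737
P(M+4) = 10 × 0.28880^3 × 0.71120^2 = 0.121836
P(M+6) = 10 × 0.28880^2 × 0.71120^3 = 0.300033
P(M+8) = 5 × 0.28880^1 × 0.71120^4 = 0.369432
P(M+10) = 0.71120^5 = 0.181953
The M+8 peak is largest (0.369432); scaling to 100 gives 0.5 : 6.7 : 33.0 : 81.2 : 100.0 : 49.3.

0.5 : 6.7 : 33.0 : 81.2 : 100.0 : 49.3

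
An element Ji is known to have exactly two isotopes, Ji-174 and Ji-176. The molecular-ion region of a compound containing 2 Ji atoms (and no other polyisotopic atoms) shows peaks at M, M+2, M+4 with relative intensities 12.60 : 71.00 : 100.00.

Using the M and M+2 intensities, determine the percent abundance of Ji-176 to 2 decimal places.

73.80%

Write p for the Ji-174 fraction. I(M+2)/I(M) = [C(2,1)·p^1·(1−p)] / p^2 = 2·(1−p)/p = 71.00/12.60 = 5.6349
(1−p)/p = 5.6349/2 = 2.8175  ⇒  p = 1/(1 + 2.8175) = 0.2620
Ji-174: 26.20%, Ji-176: 73.80%.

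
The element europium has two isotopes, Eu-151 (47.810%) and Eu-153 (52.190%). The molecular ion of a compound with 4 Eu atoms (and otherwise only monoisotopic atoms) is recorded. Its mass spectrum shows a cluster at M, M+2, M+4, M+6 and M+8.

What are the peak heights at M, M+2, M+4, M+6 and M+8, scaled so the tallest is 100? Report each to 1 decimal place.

Each Eu atom is independently Eu-151 (p = 0.47810) or Eu-153 (q = 0.52190); the cluster is the binomial expansion (p + q)^4.
P(M) = 0.47810^4 = 0.052249
P(M+2) = 4 × 0.47810^3 × 0.52190^1 = 0.228141
P(M+4) = 6 × 0.47810^2 × 0.52190^2 = 0.373563
P(M+6) = 4 × 0.47810^1 × 0.52190^3 = 0.271857
P(M+8) = 0.52190^4 = 0.074191
The M+4 peak is largest (0.373563); scaling to 100 gives 14.0 : 61.1 : 100.0 : 72.8 : 19.9.

14.0 : 61.1 : 100.0 : 72.8 : 19.9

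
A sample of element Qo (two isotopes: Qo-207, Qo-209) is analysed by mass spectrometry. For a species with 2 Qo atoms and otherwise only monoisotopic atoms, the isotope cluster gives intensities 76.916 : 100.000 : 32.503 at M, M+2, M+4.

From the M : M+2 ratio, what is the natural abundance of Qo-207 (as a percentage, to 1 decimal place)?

60.6%

Write p for the Qo-207 fraction. I(M+2)/I(M) = [C(2,1)·p^1·(1−p)] / p^2 = 2·(1−p)/p = 100.000/76.916 = 1.3001
(1−p)/p = 1.3001/2 = 0.6501  ⇒  p = 1/(1 + 0.6501) = 0.6060
Qo-207: 60.6%, Qo-209: 39.4%.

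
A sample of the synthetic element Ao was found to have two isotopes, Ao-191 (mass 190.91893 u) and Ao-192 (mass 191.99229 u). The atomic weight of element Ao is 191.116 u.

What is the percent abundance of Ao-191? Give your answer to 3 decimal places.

81.640%

Writing the weighted mean with unknown fraction x of Ao-191:
190.91893·x + 191.99229·(1 − x) = 191.116
(190.91893 − 191.99229)·x = 191.116 − 191.99229
x = -0.87629 / -1.07336 = 0.81640 → 81.640% Ao-191, 18.360% Ao-192.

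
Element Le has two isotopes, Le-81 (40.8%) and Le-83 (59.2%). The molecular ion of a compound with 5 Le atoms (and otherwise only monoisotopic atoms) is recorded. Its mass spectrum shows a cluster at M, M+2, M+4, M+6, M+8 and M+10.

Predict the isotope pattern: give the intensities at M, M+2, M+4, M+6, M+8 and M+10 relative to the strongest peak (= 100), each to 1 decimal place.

3.3 : 23.7 : 68.9 : 100.0 : 72.5 : 21.1

Expanding (0.408 + 0.592)^5:
P(M) = 0.408^5 = 0.011306
P(M+2) = 5 × 0.408^4 × 0.592^1 = 0.082022
P(M+4) = 10 × 0.408^3 × 0.592^2 = 0.238026
P(M+6) = 10 × 0.408^2 × 0.592^3 = 0.345371
P(M+8) = 5 × 0.408^1 × 0.592^4 = 0.250563
P(M+10) = 0.592^5 = 0.072712
The M+6 peak is largest (0.345371); scaling to 100 gives 3.3 : 23.7 : 68.9 : 100.0 : 72.5 : 21.1.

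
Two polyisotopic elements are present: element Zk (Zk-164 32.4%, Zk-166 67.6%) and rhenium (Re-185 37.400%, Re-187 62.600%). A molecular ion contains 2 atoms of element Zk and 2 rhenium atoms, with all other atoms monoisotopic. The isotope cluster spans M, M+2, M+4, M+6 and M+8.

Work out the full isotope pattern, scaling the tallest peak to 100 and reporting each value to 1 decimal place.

3.8 : 28.6 : 80.4 : 100.0 : 46.4

Element Zk pattern (n=2): 0.104976 : 0.438048 : 0.456976
Rhenium pattern (n=2): 0.139876 : 0.468248 : 0.391876
Convolve the two distributions (both contribute in 2-u steps):
  M: 0.104976×0.139876 = 0.014684
  M+2: 0.104976×0.468248 + 0.438048×0.139876 = 0.110427
  M+4: 0.104976×0.391876 + 0.438048×0.468248 + 0.456976×0.139876 = 0.310173
  M+6: 0.438048×0.391876 + 0.456976×0.468248 = 0.385639
  M+8: 0.456976×0.391876 = 0.179078
Scale to base peak (0.385639) = 100: 3.8 : 28.6 : 80.4 : 100.0 : 46.4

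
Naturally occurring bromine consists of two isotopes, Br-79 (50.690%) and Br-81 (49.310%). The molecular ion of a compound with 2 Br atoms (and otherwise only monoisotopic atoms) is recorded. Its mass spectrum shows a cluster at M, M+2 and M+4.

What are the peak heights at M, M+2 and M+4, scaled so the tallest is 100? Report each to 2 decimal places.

Each Br atom is independently Br-79 (p = 0.50690) or Br-81 (q = 0.49310); the cluster is the binomial expansion (p + q)^2.
P(M) = 0.50690^2 = 0.256948
P(M+2) = 2 × 0.50690^1 × 0.49310^1 = 0.499905
P(M+4) = 0.49310^2 = 0.243148
The M+2 peak is largest (0.499905); scaling to 100 gives 51.40 : 100.00 : 48.64.

51.40 : 100.00 : 48.64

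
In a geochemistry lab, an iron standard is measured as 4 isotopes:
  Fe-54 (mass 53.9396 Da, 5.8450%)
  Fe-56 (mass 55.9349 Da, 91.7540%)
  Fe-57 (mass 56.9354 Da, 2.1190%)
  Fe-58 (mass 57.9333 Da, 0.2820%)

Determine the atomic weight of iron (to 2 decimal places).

55.85 Da

Weight each isotope mass by its fractional abundance: 0.058450 × 53.9396 + 0.917540 × 55.9349 + 0.021190 × 56.9354 + 0.002820 × 57.9333
= 3.15277 + 51.32251 + 1.20646 + 0.16337 = 55.84511 Da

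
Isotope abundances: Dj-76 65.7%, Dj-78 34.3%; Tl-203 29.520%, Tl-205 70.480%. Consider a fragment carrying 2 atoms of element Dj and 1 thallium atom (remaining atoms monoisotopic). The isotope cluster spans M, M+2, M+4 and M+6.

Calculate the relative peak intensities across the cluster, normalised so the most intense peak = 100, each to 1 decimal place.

29.1 : 100.0 : 80.6 : 19.0

Element Dj pattern (n=2): 0.431649 : 0.450702 : 0.117649
Thallium pattern (n=1): 0.2952 : 0.7048
Convolve the two distributions (both contribute in 2-u steps):
  M: 0.431649×0.2952 = 0.127423
  M+2: 0.431649×0.7048 + 0.450702×0.2952 = 0.437273
  M+4: 0.450702×0.7048 + 0.117649×0.2952 = 0.352385
  M+6: 0.117649×0.7048 = 0.082919
Scale to base peak (0.437273) = 100: 29.1 : 100.0 : 80.6 : 19.0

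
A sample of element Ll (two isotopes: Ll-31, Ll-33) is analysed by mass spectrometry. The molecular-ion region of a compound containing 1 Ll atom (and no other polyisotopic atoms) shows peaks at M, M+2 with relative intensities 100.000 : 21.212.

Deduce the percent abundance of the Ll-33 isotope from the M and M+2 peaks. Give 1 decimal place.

17.5%

Let p = fractional abundance of Ll-31. I(M+2)/I(M) = [C(1,1)·p^0·(1−p)] / p^1 = 1·(1−p)/p = 21.212/100.000 = 0.2121
(1−p)/p = 0.2121/1 = 0.2121  ⇒  p = 1/(1 + 0.2121) = 0.8250
Ll-31: 82.5%, Ll-33: 17.5%.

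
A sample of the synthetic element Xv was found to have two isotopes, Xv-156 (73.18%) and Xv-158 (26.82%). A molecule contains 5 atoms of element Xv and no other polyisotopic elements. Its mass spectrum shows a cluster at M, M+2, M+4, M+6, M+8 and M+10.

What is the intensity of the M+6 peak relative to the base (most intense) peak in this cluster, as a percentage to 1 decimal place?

Term probabilities: M 0.2099, M+2 0.3846, M+4 0.2819, M+6 0.1033, M+8 0.0189, M+10 0.0014. Base peak = M+2.
P(M+2) = C(5,1) × 0.7318^4 × 0.2682^1 = 5 × 0.28679371 × 0.2682 = 0.384590 (base)
P(M+6) = C(5,3) × 0.7318^2 × 0.2682^3 = 10 × 0.53553124 × 0.01929196 = 0.103314
Relative intensity = 0.103314 / 0.384590 × 100 = 26.9

26.9%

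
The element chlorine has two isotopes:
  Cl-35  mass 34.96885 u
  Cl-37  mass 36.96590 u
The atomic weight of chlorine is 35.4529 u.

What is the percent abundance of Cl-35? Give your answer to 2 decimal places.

75.76%

With x = fraction of Cl-35 (so Cl-37 is 1 − x):
34.96885·x + 36.96590·(1 − x) = 35.4529
(34.96885 − 36.96590)·x = 35.4529 − 36.96590
x = -1.51300 / -1.99705 = 0.75762 → 75.76% Cl-35, 24.24% Cl-37.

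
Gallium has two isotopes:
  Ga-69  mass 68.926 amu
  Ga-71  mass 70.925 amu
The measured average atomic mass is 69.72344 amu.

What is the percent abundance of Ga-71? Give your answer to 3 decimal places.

Let x be the fractional abundance of Ga-69; then Ga-71 has abundance 1 − x.
68.926·x + 70.925·(1 − x) = 69.72344
(68.926 − 70.925)·x = 69.72344 − 70.925
x = -1.20156 / -1.999 = 0.60108 → 60.108% Ga-69, 39.892% Ga-71.

39.892%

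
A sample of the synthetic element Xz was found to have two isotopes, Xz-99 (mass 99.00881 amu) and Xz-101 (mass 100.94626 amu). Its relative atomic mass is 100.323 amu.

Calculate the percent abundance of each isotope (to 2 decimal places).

Xz-99: 32.17%, Xz-101: 67.83%

Writing the weighted mean with unknown fraction x of Xz-99:
99.00881·x + 100.94626·(1 − x) = 100.323
(99.00881 − 100.94626)·x = 100.323 − 100.94626
x = -0.62326 / -1.93745 = 0.32169 → 32.17% Xz-99, 67.83% Xz-101.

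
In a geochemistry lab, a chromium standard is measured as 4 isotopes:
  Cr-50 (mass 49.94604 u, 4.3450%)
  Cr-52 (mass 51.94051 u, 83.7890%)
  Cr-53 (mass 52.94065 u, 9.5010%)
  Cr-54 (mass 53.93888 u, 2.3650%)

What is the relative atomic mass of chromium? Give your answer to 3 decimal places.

Weight each isotope mass by its fractional abundance: 0.043450 × 49.94604 + 0.837890 × 51.94051 + 0.095010 × 52.94065 + 0.023650 × 53.93888
= 2.170155 + 43.520434 + 5.029891 + 1.275655 = 51.996135 u

51.996 u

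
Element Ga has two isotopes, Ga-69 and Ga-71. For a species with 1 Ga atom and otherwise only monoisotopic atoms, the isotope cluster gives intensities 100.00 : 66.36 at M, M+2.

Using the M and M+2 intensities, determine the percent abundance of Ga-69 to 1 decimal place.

60.1%

If p is the fraction of Ga that is Ga-69, then I(M+2)/I(M) = [C(1,1)·p^0·(1−p)] / p^1 = 1·(1−p)/p = 66.36/100.00 = 0.6636
(1−p)/p = 0.6636/1 = 0.6636  ⇒  p = 1/(1 + 0.6636) = 0.6011
Ga-69: 60.1%, Ga-71: 39.9%.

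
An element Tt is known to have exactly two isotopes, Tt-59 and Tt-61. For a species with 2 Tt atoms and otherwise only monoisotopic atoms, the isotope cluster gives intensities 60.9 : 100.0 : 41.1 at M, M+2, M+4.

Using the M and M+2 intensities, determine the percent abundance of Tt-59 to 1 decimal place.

Let p = fractional abundance of Tt-59. I(M+2)/I(M) = [C(2,1)·p^1·(1−p)] / p^2 = 2·(1−p)/p = 100.0/60.9 = 1.6420
(1−p)/p = 1.6420/2 = 0.8210  ⇒  p = 1/(1 + 0.8210) = 0.5491
Tt-59: 54.9%, Tt-61: 45.1%.

54.9%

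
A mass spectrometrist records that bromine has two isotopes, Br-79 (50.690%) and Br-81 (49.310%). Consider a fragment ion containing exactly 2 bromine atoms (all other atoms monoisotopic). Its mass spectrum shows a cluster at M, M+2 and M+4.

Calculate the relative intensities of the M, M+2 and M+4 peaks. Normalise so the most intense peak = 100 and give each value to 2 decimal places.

51.40 : 100.00 : 48.64

Each Br atom is independently Br-79 (p = 0.50690) or Br-81 (q = 0.49310); the cluster is the binomial expansion (p + q)^2.
P(M) = 0.50690^2 = 0.256948
P(M+2) = 2 × 0.50690^1 × 0.49310^1 = 0.499905
P(M+4) = 0.49310^2 = 0.243148
The M+2 peak is largest (0.499905); scaling to 100 gives 51.40 : 100.00 : 48.64.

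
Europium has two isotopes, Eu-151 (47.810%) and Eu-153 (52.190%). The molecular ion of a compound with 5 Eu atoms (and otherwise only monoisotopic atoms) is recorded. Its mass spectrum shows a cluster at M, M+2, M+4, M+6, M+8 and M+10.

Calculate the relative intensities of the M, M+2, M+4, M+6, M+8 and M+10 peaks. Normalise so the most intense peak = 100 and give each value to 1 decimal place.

7.7 : 42.0 : 91.6 : 100.0 : 54.6 : 11.9

Expanding (0.47810 + 0.52190)^5:
P(M) = 0.47810^5 = 0.024980
P(M+2) = 5 × 0.47810^4 × 0.52190^1 = 0.136343
P(M+4) = 10 × 0.47810^3 × 0.52190^2 = 0.297667
P(M+6) = 10 × 0.47810^2 × 0.52190^3 = 0.324937
P(M+8) = 5 × 0.47810^1 × 0.52190^4 = 0.177353
P(M+10) = 0.52190^5 = 0.038720
The M+6 peak is largest (0.324937); scaling to 100 gives 7.7 : 42.0 : 91.6 : 100.0 : 54.6 : 11.9.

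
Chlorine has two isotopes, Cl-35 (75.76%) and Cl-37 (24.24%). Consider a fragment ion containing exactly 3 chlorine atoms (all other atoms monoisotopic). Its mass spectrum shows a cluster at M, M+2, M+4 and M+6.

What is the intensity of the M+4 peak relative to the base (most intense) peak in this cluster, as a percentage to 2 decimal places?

30.71%

(0.7576 + 0.2424)^3 gives M 0.4348, M+2 0.4174, M+4 0.1335, M+6 0.0142; the largest is M.
P(M) = C(3,0) × 0.7576^3 × 0.2424^0 = 1 × 0.4348304 × 1.0000 = 0.434830 (base)
P(M+4) = C(3,2) × 0.7576^1 × 0.2424^2 = 3 × 0.7576 × 0.05875776 = 0.133545
Relative intensity = 0.133545 / 0.434830 × 100 = 30.71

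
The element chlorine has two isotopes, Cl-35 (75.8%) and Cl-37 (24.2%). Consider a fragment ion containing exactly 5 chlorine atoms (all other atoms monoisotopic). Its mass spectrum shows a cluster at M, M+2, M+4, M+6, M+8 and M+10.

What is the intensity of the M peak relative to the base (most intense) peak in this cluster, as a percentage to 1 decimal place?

(0.758 + 0.242)^5 gives M 0.2502, M+2 0.3994, M+4 0.2551, M+6 0.0814, M+8 0.0130, M+10 0.0008; the largest is M+2.
P(M+2) = C(5,1) × 0.758^4 × 0.242^1 = 5 × 0.33012379 × 0.2420 = 0.399450 (base)
P(M) = C(5,0) × 0.758^5 × 0.242^0 = 1 × 0.25023383 × 1.0000 = 0.250234
Relative intensity = 0.250234 / 0.399450 × 100 = 62.6

62.6%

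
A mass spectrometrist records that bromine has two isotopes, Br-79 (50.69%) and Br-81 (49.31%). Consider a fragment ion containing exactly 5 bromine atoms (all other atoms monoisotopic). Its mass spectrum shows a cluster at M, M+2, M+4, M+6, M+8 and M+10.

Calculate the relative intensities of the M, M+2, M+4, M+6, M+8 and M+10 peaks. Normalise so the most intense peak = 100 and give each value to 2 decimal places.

The 5 Br atoms are independent, so intensities follow the terms of (0.5069 + 0.4931)^5.
P(M) = 0.5069^5 = 0.033467
P(M+2) = 5 × 0.5069^4 × 0.4931^1 = 0.162777
P(M+4) = 10 × 0.5069^3 × 0.4931^2 = 0.316692
P(M+6) = 10 × 0.5069^2 × 0.4931^3 = 0.308070
P(M+8) = 5 × 0.5069^1 × 0.4931^4 = 0.149842
P(M+10) = 0.4931^5 = 0.029152
The M+4 peak is largest (0.316692); scaling to 100 gives 10.57 : 51.40 : 100.00 : 97.28 : 47.31 : 9.21.

10.57 : 51.40 : 100.00 : 97.28 : 47.31 : 9.21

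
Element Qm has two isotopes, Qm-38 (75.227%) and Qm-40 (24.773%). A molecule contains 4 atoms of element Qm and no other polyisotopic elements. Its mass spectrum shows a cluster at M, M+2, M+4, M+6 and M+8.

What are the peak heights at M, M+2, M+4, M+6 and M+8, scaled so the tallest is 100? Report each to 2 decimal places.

75.92 : 100.00 : 49.40 : 10.84 : 0.89

Expanding (0.75227 + 0.24773)^4:
P(M) = 0.75227^4 = 0.320254
P(M+2) = 4 × 0.75227^3 × 0.24773^1 = 0.421852
P(M+4) = 6 × 0.75227^2 × 0.24773^2 = 0.208380
P(M+6) = 4 × 0.75227^1 × 0.24773^3 = 0.045748
P(M+8) = 0.24773^4 = 0.003766
The M+2 peak is largest (0.421852); scaling to 100 gives 75.92 : 100.00 : 49.40 : 10.84 : 0.89.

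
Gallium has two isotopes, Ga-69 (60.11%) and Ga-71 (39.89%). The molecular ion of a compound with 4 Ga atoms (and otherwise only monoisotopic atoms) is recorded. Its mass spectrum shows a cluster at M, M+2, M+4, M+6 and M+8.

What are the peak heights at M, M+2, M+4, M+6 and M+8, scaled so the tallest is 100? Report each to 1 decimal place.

37.7 : 100.0 : 99.5 : 44.0 : 7.3

The 4 Ga atoms are independent, so intensities follow the terms of (0.6011 + 0.3989)^4.
P(M) = 0.6011^4 = 0.130553
P(M+2) = 4 × 0.6011^3 × 0.3989^1 = 0.346549
P(M+4) = 6 × 0.6011^2 × 0.3989^2 = 0.344963
P(M+6) = 4 × 0.6011^1 × 0.3989^3 = 0.152616
P(M+8) = 0.3989^4 = 0.025320
The M+2 peak is largest (0.346549); scaling to 100 gives 37.7 : 100.0 : 99.5 : 44.0 : 7.3.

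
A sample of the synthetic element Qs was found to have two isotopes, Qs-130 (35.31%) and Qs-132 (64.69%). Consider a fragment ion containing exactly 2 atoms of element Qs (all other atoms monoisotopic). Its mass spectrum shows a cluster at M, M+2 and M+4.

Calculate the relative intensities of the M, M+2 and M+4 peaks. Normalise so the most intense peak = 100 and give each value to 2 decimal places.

Expanding (0.3531 + 0.6469)^2:
P(M) = 0.3531^2 = 0.124680
P(M+2) = 2 × 0.3531^1 × 0.6469^1 = 0.456841
P(M+4) = 0.6469^2 = 0.418480
The M+2 peak is largest (0.456841); scaling to 100 gives 27.29 : 100.00 : 91.60.

27.29 : 100.00 : 91.60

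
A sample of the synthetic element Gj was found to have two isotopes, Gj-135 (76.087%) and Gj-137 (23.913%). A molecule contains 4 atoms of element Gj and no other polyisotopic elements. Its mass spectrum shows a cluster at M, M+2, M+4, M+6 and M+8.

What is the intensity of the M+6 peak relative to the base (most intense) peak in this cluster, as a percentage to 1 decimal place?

9.9%

Term probabilities: M 0.3352, M+2 0.4213, M+4 0.1986, M+6 0.0416, M+8 0.0033. Base peak = M+2.
P(M+2) = C(4,1) × 0.76087^3 × 0.23913^1 = 4 × 0.44048526 × 0.23913 = 0.421333 (base)
P(M+6) = C(4,3) × 0.76087^1 × 0.23913^3 = 4 × 0.76087 × 0.01367421 = 0.041617
Relative intensity = 0.041617 / 0.421333 × 100 = 9.9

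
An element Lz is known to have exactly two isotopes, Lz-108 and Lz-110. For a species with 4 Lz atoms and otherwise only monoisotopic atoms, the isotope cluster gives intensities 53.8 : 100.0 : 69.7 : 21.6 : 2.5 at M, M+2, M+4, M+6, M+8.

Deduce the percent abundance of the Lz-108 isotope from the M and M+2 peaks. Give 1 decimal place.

If p is the fraction of Lz that is Lz-108, then I(M+2)/I(M) = [C(4,1)·p^3·(1−p)] / p^4 = 4·(1−p)/p = 100.0/53.8 = 1.8587
(1−p)/p = 1.8587/4 = 0.4647  ⇒  p = 1/(1 + 0.4647) = 0.6827
Lz-108: 68.3%, Lz-110: 31.7%.

68.3%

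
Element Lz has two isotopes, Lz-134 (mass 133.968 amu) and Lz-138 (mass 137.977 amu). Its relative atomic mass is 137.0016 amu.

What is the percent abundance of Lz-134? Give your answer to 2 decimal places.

24.33%

With x = fraction of Lz-134 (so Lz-138 is 1 − x):
133.968·x + 137.977·(1 − x) = 137.0016
(133.968 − 137.977)·x = 137.0016 − 137.977
x = -0.9754 / -4.009 = 0.24330 → 24.33% Lz-134, 75.67% Lz-138.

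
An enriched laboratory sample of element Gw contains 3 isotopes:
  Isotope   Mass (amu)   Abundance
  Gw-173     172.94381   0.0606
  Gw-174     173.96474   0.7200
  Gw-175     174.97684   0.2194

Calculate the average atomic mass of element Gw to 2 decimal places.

Average mass = Σ (abundance × isotope mass) = 0.0606 × 172.94381 + 0.7200 × 173.96474 + 0.2194 × 174.97684
= 10.480395 + 125.254613 + 38.389919 = 174.124927 amu

174.12 amu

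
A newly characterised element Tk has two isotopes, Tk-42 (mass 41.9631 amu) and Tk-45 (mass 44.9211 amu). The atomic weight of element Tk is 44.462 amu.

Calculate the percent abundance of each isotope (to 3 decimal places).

Tk-42: 15.521%, Tk-45: 84.479%

Let x be the fractional abundance of Tk-42; then Tk-45 has abundance 1 − x.
41.9631·x + 44.9211·(1 − x) = 44.462
(41.9631 − 44.9211)·x = 44.462 − 44.9211
x = -0.4591 / -2.9580 = 0.15521 → 15.521% Tk-42, 84.479% Tk-45.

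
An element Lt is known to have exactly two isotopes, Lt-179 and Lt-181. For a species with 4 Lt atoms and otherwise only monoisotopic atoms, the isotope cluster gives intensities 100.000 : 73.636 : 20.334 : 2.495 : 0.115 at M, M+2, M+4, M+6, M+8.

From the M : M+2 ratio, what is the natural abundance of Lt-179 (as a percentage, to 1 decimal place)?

Let p = fractional abundance of Lt-179. I(M+2)/I(M) = [C(4,1)·p^3·(1−p)] / p^4 = 4·(1−p)/p = 73.636/100.000 = 0.7364
(1−p)/p = 0.7364/4 = 0.1841  ⇒  p = 1/(1 + 0.1841) = 0.8445
Lt-179: 84.5%, Lt-181: 15.5%.

84.5%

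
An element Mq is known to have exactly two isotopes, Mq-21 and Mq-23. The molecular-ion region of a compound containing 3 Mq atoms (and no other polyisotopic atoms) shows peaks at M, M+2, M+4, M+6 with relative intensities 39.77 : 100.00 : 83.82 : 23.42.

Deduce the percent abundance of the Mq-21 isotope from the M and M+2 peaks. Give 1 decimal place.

54.4%

Let p = fractional abundance of Mq-21. I(M+2)/I(M) = [C(3,1)·p^2·(1−p)] / p^3 = 3·(1−p)/p = 100.00/39.77 = 2.5145
(1−p)/p = 2.5145/3 = 0.8382  ⇒  p = 1/(1 + 0.8382) = 0.5440
Mq-21: 54.4%, Mq-23: 45.6%.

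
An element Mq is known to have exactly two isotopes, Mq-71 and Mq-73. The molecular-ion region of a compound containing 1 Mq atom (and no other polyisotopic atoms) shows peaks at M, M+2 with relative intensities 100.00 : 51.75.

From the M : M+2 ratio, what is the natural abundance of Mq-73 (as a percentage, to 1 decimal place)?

Write p for the Mq-71 fraction. I(M+2)/I(M) = [C(1,1)·p^0·(1−p)] / p^1 = 1·(1−p)/p = 51.75/100.00 = 0.5175
(1−p)/p = 0.5175/1 = 0.5175  ⇒  p = 1/(1 + 0.5175) = 0.6590
Mq-71: 65.9%, Mq-73: 34.1%.

34.1%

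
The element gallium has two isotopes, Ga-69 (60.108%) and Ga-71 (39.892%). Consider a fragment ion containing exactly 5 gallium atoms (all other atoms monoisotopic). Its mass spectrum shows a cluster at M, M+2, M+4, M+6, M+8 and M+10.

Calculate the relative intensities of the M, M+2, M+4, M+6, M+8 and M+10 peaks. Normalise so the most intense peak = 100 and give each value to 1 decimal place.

22.7 : 75.3 : 100.0 : 66.4 : 22.0 : 2.9

Each Ga atom is independently Ga-69 (p = 0.60108) or Ga-71 (q = 0.39892); the cluster is the binomial expansion (p + q)^5.
P(M) = 0.60108^5 = 0.078462
P(M+2) = 5 × 0.60108^4 × 0.39892^1 = 0.260366
P(M+4) = 10 × 0.60108^3 × 0.39892^2 = 0.345596
P(M+6) = 10 × 0.60108^2 × 0.39892^3 = 0.229362
P(M+8) = 5 × 0.60108^1 × 0.39892^4 = 0.076111
P(M+10) = 0.39892^5 = 0.010103
The M+4 peak is largest (0.345596); scaling to 100 gives 22.7 : 75.3 : 100.0 : 66.4 : 22.0 : 2.9.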